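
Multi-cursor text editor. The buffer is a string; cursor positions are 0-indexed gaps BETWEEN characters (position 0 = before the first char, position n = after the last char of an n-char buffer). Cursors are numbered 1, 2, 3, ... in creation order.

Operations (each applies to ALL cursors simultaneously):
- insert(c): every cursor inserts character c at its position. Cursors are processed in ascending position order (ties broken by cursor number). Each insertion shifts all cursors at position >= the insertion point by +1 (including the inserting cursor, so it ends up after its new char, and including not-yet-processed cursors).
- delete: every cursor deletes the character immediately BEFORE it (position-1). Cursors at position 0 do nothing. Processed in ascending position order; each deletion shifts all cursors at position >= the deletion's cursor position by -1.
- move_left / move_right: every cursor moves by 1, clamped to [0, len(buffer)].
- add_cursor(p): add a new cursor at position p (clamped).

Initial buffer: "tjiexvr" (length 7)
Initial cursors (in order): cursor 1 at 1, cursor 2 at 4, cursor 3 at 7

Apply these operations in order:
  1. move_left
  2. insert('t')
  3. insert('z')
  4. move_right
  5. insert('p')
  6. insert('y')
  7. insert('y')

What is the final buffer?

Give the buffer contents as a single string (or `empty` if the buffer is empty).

Answer: tztpyyjitzepyyxvtzrpyy

Derivation:
After op 1 (move_left): buffer="tjiexvr" (len 7), cursors c1@0 c2@3 c3@6, authorship .......
After op 2 (insert('t')): buffer="ttjitexvtr" (len 10), cursors c1@1 c2@5 c3@9, authorship 1...2...3.
After op 3 (insert('z')): buffer="tztjitzexvtzr" (len 13), cursors c1@2 c2@7 c3@12, authorship 11...22...33.
After op 4 (move_right): buffer="tztjitzexvtzr" (len 13), cursors c1@3 c2@8 c3@13, authorship 11...22...33.
After op 5 (insert('p')): buffer="tztpjitzepxvtzrp" (len 16), cursors c1@4 c2@10 c3@16, authorship 11.1..22.2..33.3
After op 6 (insert('y')): buffer="tztpyjitzepyxvtzrpy" (len 19), cursors c1@5 c2@12 c3@19, authorship 11.11..22.22..33.33
After op 7 (insert('y')): buffer="tztpyyjitzepyyxvtzrpyy" (len 22), cursors c1@6 c2@14 c3@22, authorship 11.111..22.222..33.333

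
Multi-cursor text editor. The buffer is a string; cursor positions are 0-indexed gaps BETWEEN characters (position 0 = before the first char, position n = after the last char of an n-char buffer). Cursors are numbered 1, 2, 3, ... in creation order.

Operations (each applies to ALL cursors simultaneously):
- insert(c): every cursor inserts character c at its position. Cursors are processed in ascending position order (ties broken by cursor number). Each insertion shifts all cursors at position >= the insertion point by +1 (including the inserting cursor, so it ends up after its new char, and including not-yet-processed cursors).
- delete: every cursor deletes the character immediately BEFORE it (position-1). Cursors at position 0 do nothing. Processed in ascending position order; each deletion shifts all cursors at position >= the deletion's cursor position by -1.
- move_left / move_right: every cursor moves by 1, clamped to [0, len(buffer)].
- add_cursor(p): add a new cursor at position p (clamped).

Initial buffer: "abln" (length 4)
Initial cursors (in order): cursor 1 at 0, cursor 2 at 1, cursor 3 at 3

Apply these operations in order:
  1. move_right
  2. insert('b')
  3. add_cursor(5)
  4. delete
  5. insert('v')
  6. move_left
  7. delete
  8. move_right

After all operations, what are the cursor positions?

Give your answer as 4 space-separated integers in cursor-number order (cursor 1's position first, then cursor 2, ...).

After op 1 (move_right): buffer="abln" (len 4), cursors c1@1 c2@2 c3@4, authorship ....
After op 2 (insert('b')): buffer="abbblnb" (len 7), cursors c1@2 c2@4 c3@7, authorship .1.2..3
After op 3 (add_cursor(5)): buffer="abbblnb" (len 7), cursors c1@2 c2@4 c4@5 c3@7, authorship .1.2..3
After op 4 (delete): buffer="abn" (len 3), cursors c1@1 c2@2 c4@2 c3@3, authorship ...
After op 5 (insert('v')): buffer="avbvvnv" (len 7), cursors c1@2 c2@5 c4@5 c3@7, authorship .1.24.3
After op 6 (move_left): buffer="avbvvnv" (len 7), cursors c1@1 c2@4 c4@4 c3@6, authorship .1.24.3
After op 7 (delete): buffer="vvv" (len 3), cursors c1@0 c2@1 c4@1 c3@2, authorship 143
After op 8 (move_right): buffer="vvv" (len 3), cursors c1@1 c2@2 c4@2 c3@3, authorship 143

Answer: 1 2 3 2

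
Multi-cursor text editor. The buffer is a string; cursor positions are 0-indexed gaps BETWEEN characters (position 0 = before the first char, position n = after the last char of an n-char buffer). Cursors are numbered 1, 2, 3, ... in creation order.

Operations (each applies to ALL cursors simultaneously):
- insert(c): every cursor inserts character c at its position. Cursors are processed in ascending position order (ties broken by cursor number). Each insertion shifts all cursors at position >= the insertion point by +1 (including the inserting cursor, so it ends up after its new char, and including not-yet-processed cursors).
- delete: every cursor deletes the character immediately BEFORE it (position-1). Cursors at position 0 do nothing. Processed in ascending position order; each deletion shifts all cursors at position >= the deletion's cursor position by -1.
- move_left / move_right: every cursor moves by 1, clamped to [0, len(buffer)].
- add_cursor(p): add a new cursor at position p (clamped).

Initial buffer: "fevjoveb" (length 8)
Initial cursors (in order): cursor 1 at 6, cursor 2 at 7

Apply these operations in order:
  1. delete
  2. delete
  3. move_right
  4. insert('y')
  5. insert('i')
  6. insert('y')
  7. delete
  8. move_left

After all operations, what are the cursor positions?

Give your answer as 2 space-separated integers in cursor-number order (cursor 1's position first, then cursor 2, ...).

After op 1 (delete): buffer="fevjob" (len 6), cursors c1@5 c2@5, authorship ......
After op 2 (delete): buffer="fevb" (len 4), cursors c1@3 c2@3, authorship ....
After op 3 (move_right): buffer="fevb" (len 4), cursors c1@4 c2@4, authorship ....
After op 4 (insert('y')): buffer="fevbyy" (len 6), cursors c1@6 c2@6, authorship ....12
After op 5 (insert('i')): buffer="fevbyyii" (len 8), cursors c1@8 c2@8, authorship ....1212
After op 6 (insert('y')): buffer="fevbyyiiyy" (len 10), cursors c1@10 c2@10, authorship ....121212
After op 7 (delete): buffer="fevbyyii" (len 8), cursors c1@8 c2@8, authorship ....1212
After op 8 (move_left): buffer="fevbyyii" (len 8), cursors c1@7 c2@7, authorship ....1212

Answer: 7 7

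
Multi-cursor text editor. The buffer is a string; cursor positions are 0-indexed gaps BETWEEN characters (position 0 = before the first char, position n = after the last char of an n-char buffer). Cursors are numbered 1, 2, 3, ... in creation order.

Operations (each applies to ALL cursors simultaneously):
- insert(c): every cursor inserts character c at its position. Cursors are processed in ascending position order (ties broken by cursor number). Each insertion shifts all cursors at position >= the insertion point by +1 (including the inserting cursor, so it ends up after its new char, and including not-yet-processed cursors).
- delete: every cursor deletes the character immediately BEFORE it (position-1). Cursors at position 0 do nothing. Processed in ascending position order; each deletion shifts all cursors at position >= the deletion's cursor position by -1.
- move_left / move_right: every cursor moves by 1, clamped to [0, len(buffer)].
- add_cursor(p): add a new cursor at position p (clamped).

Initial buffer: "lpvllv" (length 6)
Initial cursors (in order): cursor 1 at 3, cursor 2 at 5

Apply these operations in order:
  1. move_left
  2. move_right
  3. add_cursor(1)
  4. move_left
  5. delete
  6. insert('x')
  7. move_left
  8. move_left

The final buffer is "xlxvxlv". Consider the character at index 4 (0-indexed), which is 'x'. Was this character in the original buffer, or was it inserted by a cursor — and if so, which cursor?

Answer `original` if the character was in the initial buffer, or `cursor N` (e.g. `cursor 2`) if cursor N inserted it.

Answer: cursor 2

Derivation:
After op 1 (move_left): buffer="lpvllv" (len 6), cursors c1@2 c2@4, authorship ......
After op 2 (move_right): buffer="lpvllv" (len 6), cursors c1@3 c2@5, authorship ......
After op 3 (add_cursor(1)): buffer="lpvllv" (len 6), cursors c3@1 c1@3 c2@5, authorship ......
After op 4 (move_left): buffer="lpvllv" (len 6), cursors c3@0 c1@2 c2@4, authorship ......
After op 5 (delete): buffer="lvlv" (len 4), cursors c3@0 c1@1 c2@2, authorship ....
After op 6 (insert('x')): buffer="xlxvxlv" (len 7), cursors c3@1 c1@3 c2@5, authorship 3.1.2..
After op 7 (move_left): buffer="xlxvxlv" (len 7), cursors c3@0 c1@2 c2@4, authorship 3.1.2..
After op 8 (move_left): buffer="xlxvxlv" (len 7), cursors c3@0 c1@1 c2@3, authorship 3.1.2..
Authorship (.=original, N=cursor N): 3 . 1 . 2 . .
Index 4: author = 2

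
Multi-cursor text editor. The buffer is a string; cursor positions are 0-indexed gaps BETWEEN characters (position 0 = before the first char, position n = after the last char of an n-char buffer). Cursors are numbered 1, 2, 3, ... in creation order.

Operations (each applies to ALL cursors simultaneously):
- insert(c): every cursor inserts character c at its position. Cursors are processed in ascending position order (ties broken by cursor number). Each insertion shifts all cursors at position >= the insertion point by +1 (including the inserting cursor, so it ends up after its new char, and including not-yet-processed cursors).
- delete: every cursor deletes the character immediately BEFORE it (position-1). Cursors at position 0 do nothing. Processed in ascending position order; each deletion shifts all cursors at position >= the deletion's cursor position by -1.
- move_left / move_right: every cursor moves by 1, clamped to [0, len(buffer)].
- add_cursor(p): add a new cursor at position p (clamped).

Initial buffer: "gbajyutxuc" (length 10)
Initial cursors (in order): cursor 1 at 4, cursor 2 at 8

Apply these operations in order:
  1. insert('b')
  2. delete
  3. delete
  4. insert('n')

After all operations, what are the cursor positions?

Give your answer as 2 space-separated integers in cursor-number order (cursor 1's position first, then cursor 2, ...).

Answer: 4 8

Derivation:
After op 1 (insert('b')): buffer="gbajbyutxbuc" (len 12), cursors c1@5 c2@10, authorship ....1....2..
After op 2 (delete): buffer="gbajyutxuc" (len 10), cursors c1@4 c2@8, authorship ..........
After op 3 (delete): buffer="gbayutuc" (len 8), cursors c1@3 c2@6, authorship ........
After op 4 (insert('n')): buffer="gbanyutnuc" (len 10), cursors c1@4 c2@8, authorship ...1...2..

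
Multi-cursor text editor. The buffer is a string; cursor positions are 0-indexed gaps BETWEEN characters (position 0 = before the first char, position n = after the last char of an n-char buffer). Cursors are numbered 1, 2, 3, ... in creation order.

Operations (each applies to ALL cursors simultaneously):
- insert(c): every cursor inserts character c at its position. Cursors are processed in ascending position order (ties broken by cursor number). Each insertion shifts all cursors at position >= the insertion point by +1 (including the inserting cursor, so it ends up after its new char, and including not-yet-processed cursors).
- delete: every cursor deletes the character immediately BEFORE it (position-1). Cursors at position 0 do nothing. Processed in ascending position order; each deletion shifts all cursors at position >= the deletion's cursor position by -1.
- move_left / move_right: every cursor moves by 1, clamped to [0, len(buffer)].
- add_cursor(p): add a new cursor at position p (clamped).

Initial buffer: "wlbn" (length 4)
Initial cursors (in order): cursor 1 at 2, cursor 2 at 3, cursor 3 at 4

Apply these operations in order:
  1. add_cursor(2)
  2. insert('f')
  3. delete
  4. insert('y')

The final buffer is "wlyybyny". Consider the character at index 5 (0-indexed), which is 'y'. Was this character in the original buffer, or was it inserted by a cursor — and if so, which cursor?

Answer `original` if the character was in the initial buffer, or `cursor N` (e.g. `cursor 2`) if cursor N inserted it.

After op 1 (add_cursor(2)): buffer="wlbn" (len 4), cursors c1@2 c4@2 c2@3 c3@4, authorship ....
After op 2 (insert('f')): buffer="wlffbfnf" (len 8), cursors c1@4 c4@4 c2@6 c3@8, authorship ..14.2.3
After op 3 (delete): buffer="wlbn" (len 4), cursors c1@2 c4@2 c2@3 c3@4, authorship ....
After op 4 (insert('y')): buffer="wlyybyny" (len 8), cursors c1@4 c4@4 c2@6 c3@8, authorship ..14.2.3
Authorship (.=original, N=cursor N): . . 1 4 . 2 . 3
Index 5: author = 2

Answer: cursor 2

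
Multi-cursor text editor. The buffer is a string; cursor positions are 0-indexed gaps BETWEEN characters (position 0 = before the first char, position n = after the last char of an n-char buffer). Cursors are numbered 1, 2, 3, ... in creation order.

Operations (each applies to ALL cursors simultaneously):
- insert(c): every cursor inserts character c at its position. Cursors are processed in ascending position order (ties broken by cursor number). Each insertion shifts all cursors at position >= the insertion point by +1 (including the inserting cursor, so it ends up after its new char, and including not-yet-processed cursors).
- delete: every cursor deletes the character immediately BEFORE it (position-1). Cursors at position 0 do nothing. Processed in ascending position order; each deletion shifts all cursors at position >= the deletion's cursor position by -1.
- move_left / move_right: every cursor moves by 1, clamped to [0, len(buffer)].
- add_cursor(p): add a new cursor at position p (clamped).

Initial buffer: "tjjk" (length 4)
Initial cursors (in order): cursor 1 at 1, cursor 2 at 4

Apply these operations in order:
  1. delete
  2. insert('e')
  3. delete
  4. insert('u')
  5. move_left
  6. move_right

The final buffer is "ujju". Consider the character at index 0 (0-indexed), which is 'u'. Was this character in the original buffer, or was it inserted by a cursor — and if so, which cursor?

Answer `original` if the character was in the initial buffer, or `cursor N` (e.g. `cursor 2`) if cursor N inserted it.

After op 1 (delete): buffer="jj" (len 2), cursors c1@0 c2@2, authorship ..
After op 2 (insert('e')): buffer="ejje" (len 4), cursors c1@1 c2@4, authorship 1..2
After op 3 (delete): buffer="jj" (len 2), cursors c1@0 c2@2, authorship ..
After op 4 (insert('u')): buffer="ujju" (len 4), cursors c1@1 c2@4, authorship 1..2
After op 5 (move_left): buffer="ujju" (len 4), cursors c1@0 c2@3, authorship 1..2
After op 6 (move_right): buffer="ujju" (len 4), cursors c1@1 c2@4, authorship 1..2
Authorship (.=original, N=cursor N): 1 . . 2
Index 0: author = 1

Answer: cursor 1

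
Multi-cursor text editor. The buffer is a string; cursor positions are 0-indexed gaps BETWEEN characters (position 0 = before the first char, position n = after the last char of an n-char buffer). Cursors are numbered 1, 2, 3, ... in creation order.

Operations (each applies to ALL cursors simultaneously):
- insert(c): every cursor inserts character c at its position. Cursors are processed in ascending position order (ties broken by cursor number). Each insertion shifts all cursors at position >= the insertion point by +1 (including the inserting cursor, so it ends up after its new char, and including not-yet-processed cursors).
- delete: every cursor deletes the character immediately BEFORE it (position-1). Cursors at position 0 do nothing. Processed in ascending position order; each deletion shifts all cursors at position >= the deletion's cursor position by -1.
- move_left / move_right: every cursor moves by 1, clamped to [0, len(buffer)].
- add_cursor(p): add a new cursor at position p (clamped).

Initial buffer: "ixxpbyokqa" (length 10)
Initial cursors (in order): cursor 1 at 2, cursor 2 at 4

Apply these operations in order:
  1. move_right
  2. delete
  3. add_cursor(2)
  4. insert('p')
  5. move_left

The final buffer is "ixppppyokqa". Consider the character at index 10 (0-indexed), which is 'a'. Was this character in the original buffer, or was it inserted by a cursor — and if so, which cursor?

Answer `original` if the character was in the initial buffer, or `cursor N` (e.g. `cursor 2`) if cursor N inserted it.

After op 1 (move_right): buffer="ixxpbyokqa" (len 10), cursors c1@3 c2@5, authorship ..........
After op 2 (delete): buffer="ixpyokqa" (len 8), cursors c1@2 c2@3, authorship ........
After op 3 (add_cursor(2)): buffer="ixpyokqa" (len 8), cursors c1@2 c3@2 c2@3, authorship ........
After op 4 (insert('p')): buffer="ixppppyokqa" (len 11), cursors c1@4 c3@4 c2@6, authorship ..13.2.....
After op 5 (move_left): buffer="ixppppyokqa" (len 11), cursors c1@3 c3@3 c2@5, authorship ..13.2.....
Authorship (.=original, N=cursor N): . . 1 3 . 2 . . . . .
Index 10: author = original

Answer: original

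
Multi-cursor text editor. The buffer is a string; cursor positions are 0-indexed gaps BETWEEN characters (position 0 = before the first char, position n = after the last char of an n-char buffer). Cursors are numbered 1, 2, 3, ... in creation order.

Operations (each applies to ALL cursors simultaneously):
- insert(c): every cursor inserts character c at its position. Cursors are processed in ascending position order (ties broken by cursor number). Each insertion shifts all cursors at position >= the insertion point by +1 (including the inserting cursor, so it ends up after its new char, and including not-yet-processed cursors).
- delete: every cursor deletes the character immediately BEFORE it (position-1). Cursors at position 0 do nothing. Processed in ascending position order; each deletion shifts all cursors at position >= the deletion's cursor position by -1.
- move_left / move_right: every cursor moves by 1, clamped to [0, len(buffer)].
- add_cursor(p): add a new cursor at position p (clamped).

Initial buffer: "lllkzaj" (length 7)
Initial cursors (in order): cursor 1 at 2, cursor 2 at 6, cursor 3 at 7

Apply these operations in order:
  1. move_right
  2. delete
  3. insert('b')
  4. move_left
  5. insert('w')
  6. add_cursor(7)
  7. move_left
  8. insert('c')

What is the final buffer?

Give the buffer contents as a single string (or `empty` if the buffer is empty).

After op 1 (move_right): buffer="lllkzaj" (len 7), cursors c1@3 c2@7 c3@7, authorship .......
After op 2 (delete): buffer="llkz" (len 4), cursors c1@2 c2@4 c3@4, authorship ....
After op 3 (insert('b')): buffer="llbkzbb" (len 7), cursors c1@3 c2@7 c3@7, authorship ..1..23
After op 4 (move_left): buffer="llbkzbb" (len 7), cursors c1@2 c2@6 c3@6, authorship ..1..23
After op 5 (insert('w')): buffer="llwbkzbwwb" (len 10), cursors c1@3 c2@9 c3@9, authorship ..11..2233
After op 6 (add_cursor(7)): buffer="llwbkzbwwb" (len 10), cursors c1@3 c4@7 c2@9 c3@9, authorship ..11..2233
After op 7 (move_left): buffer="llwbkzbwwb" (len 10), cursors c1@2 c4@6 c2@8 c3@8, authorship ..11..2233
After op 8 (insert('c')): buffer="llcwbkzcbwccwb" (len 14), cursors c1@3 c4@8 c2@12 c3@12, authorship ..111..4222333

Answer: llcwbkzcbwccwb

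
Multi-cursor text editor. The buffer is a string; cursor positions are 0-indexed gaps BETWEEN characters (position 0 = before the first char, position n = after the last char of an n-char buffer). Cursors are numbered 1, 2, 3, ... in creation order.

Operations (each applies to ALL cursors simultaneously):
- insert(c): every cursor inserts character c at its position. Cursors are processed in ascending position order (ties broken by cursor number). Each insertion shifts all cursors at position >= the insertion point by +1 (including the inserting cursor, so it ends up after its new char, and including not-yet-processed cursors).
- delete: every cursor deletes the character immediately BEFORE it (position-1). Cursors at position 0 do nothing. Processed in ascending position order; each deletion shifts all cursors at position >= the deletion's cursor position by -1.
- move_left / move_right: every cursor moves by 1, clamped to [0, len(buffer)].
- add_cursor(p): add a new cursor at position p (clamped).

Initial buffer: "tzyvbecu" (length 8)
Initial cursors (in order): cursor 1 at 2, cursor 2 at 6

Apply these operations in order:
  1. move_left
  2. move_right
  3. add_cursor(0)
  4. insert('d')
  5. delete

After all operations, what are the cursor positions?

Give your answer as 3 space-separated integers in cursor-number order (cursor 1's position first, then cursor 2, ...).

Answer: 2 6 0

Derivation:
After op 1 (move_left): buffer="tzyvbecu" (len 8), cursors c1@1 c2@5, authorship ........
After op 2 (move_right): buffer="tzyvbecu" (len 8), cursors c1@2 c2@6, authorship ........
After op 3 (add_cursor(0)): buffer="tzyvbecu" (len 8), cursors c3@0 c1@2 c2@6, authorship ........
After op 4 (insert('d')): buffer="dtzdyvbedcu" (len 11), cursors c3@1 c1@4 c2@9, authorship 3..1....2..
After op 5 (delete): buffer="tzyvbecu" (len 8), cursors c3@0 c1@2 c2@6, authorship ........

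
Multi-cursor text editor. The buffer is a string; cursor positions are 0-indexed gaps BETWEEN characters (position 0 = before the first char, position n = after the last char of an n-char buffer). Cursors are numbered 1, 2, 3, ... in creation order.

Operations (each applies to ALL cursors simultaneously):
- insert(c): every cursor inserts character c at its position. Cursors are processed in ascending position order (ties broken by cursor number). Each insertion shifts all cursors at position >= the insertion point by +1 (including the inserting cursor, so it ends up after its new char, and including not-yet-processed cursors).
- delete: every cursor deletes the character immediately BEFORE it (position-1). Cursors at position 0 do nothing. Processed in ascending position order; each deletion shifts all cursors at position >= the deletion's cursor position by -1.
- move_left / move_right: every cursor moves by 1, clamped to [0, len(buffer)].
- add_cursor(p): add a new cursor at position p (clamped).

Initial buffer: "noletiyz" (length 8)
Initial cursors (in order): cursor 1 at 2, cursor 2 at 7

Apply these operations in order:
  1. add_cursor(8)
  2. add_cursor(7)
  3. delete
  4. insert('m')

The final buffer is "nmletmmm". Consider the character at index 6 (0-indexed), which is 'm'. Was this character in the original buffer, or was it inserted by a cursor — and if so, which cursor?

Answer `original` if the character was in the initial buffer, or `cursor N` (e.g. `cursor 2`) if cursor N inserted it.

After op 1 (add_cursor(8)): buffer="noletiyz" (len 8), cursors c1@2 c2@7 c3@8, authorship ........
After op 2 (add_cursor(7)): buffer="noletiyz" (len 8), cursors c1@2 c2@7 c4@7 c3@8, authorship ........
After op 3 (delete): buffer="nlet" (len 4), cursors c1@1 c2@4 c3@4 c4@4, authorship ....
After op 4 (insert('m')): buffer="nmletmmm" (len 8), cursors c1@2 c2@8 c3@8 c4@8, authorship .1...234
Authorship (.=original, N=cursor N): . 1 . . . 2 3 4
Index 6: author = 3

Answer: cursor 3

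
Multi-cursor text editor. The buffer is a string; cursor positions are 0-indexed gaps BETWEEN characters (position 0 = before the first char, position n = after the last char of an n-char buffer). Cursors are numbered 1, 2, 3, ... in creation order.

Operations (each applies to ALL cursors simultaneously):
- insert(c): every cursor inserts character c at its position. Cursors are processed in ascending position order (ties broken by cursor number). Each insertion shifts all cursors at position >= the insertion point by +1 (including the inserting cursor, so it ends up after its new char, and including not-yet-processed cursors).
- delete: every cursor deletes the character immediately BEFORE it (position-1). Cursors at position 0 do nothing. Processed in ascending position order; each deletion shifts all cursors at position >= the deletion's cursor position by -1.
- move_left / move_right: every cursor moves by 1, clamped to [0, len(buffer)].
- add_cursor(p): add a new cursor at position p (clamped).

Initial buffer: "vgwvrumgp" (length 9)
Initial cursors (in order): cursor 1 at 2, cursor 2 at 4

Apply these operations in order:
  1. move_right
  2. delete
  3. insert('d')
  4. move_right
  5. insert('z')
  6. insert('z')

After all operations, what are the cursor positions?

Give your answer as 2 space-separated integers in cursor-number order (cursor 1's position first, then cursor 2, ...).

After op 1 (move_right): buffer="vgwvrumgp" (len 9), cursors c1@3 c2@5, authorship .........
After op 2 (delete): buffer="vgvumgp" (len 7), cursors c1@2 c2@3, authorship .......
After op 3 (insert('d')): buffer="vgdvdumgp" (len 9), cursors c1@3 c2@5, authorship ..1.2....
After op 4 (move_right): buffer="vgdvdumgp" (len 9), cursors c1@4 c2@6, authorship ..1.2....
After op 5 (insert('z')): buffer="vgdvzduzmgp" (len 11), cursors c1@5 c2@8, authorship ..1.12.2...
After op 6 (insert('z')): buffer="vgdvzzduzzmgp" (len 13), cursors c1@6 c2@10, authorship ..1.112.22...

Answer: 6 10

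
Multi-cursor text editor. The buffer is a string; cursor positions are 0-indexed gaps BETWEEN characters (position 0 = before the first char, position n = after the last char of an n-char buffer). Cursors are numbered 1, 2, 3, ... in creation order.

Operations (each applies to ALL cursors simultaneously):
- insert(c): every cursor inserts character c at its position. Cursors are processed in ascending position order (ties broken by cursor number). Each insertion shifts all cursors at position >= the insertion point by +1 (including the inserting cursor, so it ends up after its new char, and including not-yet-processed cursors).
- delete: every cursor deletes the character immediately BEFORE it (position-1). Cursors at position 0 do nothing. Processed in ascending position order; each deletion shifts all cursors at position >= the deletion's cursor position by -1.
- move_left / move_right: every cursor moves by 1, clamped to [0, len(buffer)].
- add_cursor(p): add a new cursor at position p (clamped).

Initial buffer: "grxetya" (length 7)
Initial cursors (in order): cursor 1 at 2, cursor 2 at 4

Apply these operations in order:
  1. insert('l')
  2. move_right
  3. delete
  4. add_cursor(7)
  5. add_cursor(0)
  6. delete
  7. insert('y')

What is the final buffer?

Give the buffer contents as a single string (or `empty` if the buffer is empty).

Answer: ygryeyyy

Derivation:
After op 1 (insert('l')): buffer="grlxeltya" (len 9), cursors c1@3 c2@6, authorship ..1..2...
After op 2 (move_right): buffer="grlxeltya" (len 9), cursors c1@4 c2@7, authorship ..1..2...
After op 3 (delete): buffer="grlelya" (len 7), cursors c1@3 c2@5, authorship ..1.2..
After op 4 (add_cursor(7)): buffer="grlelya" (len 7), cursors c1@3 c2@5 c3@7, authorship ..1.2..
After op 5 (add_cursor(0)): buffer="grlelya" (len 7), cursors c4@0 c1@3 c2@5 c3@7, authorship ..1.2..
After op 6 (delete): buffer="grey" (len 4), cursors c4@0 c1@2 c2@3 c3@4, authorship ....
After op 7 (insert('y')): buffer="ygryeyyy" (len 8), cursors c4@1 c1@4 c2@6 c3@8, authorship 4..1.2.3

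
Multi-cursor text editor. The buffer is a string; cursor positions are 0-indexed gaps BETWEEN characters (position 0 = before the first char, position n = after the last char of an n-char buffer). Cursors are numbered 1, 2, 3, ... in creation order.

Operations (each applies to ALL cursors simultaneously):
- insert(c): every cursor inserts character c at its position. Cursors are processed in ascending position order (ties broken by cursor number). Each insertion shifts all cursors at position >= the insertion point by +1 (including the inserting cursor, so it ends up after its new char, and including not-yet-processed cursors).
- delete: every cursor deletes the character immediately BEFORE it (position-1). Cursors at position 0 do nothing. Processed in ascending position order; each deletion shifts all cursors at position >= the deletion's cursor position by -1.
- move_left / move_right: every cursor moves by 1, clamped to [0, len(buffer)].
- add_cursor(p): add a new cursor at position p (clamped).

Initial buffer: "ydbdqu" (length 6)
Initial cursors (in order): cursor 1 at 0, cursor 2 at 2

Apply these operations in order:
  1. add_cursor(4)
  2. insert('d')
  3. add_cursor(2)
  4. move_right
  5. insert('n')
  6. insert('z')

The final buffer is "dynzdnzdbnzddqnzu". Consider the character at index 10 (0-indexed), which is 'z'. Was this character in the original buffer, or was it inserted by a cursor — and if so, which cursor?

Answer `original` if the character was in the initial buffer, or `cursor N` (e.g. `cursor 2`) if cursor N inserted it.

After op 1 (add_cursor(4)): buffer="ydbdqu" (len 6), cursors c1@0 c2@2 c3@4, authorship ......
After op 2 (insert('d')): buffer="dyddbddqu" (len 9), cursors c1@1 c2@4 c3@7, authorship 1..2..3..
After op 3 (add_cursor(2)): buffer="dyddbddqu" (len 9), cursors c1@1 c4@2 c2@4 c3@7, authorship 1..2..3..
After op 4 (move_right): buffer="dyddbddqu" (len 9), cursors c1@2 c4@3 c2@5 c3@8, authorship 1..2..3..
After op 5 (insert('n')): buffer="dyndndbnddqnu" (len 13), cursors c1@3 c4@5 c2@8 c3@12, authorship 1.1.42.2.3.3.
After op 6 (insert('z')): buffer="dynzdnzdbnzddqnzu" (len 17), cursors c1@4 c4@7 c2@11 c3@16, authorship 1.11.442.22.3.33.
Authorship (.=original, N=cursor N): 1 . 1 1 . 4 4 2 . 2 2 . 3 . 3 3 .
Index 10: author = 2

Answer: cursor 2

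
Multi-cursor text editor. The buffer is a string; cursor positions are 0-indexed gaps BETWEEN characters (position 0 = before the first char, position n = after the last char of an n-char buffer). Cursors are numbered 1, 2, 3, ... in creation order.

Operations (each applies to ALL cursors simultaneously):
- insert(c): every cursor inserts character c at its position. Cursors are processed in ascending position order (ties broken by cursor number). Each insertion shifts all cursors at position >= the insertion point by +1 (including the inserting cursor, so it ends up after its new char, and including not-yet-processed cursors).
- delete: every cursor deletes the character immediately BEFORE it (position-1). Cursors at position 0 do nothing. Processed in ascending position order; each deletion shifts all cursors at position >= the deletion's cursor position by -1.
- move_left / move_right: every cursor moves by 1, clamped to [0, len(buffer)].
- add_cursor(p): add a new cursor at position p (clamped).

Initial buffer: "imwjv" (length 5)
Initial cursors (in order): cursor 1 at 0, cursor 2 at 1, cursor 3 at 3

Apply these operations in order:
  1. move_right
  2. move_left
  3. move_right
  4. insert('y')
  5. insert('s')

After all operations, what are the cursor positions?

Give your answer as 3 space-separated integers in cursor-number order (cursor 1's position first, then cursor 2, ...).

Answer: 3 6 10

Derivation:
After op 1 (move_right): buffer="imwjv" (len 5), cursors c1@1 c2@2 c3@4, authorship .....
After op 2 (move_left): buffer="imwjv" (len 5), cursors c1@0 c2@1 c3@3, authorship .....
After op 3 (move_right): buffer="imwjv" (len 5), cursors c1@1 c2@2 c3@4, authorship .....
After op 4 (insert('y')): buffer="iymywjyv" (len 8), cursors c1@2 c2@4 c3@7, authorship .1.2..3.
After op 5 (insert('s')): buffer="iysmyswjysv" (len 11), cursors c1@3 c2@6 c3@10, authorship .11.22..33.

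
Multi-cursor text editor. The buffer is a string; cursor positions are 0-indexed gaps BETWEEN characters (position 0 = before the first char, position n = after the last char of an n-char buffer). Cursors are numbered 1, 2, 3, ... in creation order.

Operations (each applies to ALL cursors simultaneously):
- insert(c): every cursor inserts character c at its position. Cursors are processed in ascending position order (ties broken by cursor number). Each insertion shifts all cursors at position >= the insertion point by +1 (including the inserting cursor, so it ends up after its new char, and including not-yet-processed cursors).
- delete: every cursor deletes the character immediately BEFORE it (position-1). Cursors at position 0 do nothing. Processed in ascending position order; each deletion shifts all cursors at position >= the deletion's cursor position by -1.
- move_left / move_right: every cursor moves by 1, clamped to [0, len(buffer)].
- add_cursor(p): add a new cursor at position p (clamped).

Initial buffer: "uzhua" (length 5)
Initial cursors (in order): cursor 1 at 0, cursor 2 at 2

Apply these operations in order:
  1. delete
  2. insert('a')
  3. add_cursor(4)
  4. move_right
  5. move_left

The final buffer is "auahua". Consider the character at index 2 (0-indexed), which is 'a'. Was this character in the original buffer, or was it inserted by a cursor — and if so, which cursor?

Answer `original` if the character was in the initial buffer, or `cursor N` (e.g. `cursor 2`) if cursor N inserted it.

After op 1 (delete): buffer="uhua" (len 4), cursors c1@0 c2@1, authorship ....
After op 2 (insert('a')): buffer="auahua" (len 6), cursors c1@1 c2@3, authorship 1.2...
After op 3 (add_cursor(4)): buffer="auahua" (len 6), cursors c1@1 c2@3 c3@4, authorship 1.2...
After op 4 (move_right): buffer="auahua" (len 6), cursors c1@2 c2@4 c3@5, authorship 1.2...
After op 5 (move_left): buffer="auahua" (len 6), cursors c1@1 c2@3 c3@4, authorship 1.2...
Authorship (.=original, N=cursor N): 1 . 2 . . .
Index 2: author = 2

Answer: cursor 2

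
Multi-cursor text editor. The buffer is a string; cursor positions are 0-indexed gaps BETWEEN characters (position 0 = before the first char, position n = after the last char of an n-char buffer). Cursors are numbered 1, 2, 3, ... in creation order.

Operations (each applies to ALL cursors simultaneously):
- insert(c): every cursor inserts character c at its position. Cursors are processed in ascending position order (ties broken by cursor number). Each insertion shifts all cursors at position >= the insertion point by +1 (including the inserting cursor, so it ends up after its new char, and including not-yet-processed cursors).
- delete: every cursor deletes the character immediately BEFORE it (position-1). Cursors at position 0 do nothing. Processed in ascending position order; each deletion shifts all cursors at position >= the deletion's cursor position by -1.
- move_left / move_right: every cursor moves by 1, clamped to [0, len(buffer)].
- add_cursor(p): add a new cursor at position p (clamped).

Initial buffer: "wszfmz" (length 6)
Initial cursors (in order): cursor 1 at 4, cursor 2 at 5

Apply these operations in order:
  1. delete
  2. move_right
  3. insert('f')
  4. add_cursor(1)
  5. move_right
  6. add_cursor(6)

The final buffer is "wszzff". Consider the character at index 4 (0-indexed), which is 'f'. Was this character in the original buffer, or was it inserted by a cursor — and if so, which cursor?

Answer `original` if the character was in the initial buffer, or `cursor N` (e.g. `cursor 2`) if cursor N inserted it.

After op 1 (delete): buffer="wszz" (len 4), cursors c1@3 c2@3, authorship ....
After op 2 (move_right): buffer="wszz" (len 4), cursors c1@4 c2@4, authorship ....
After op 3 (insert('f')): buffer="wszzff" (len 6), cursors c1@6 c2@6, authorship ....12
After op 4 (add_cursor(1)): buffer="wszzff" (len 6), cursors c3@1 c1@6 c2@6, authorship ....12
After op 5 (move_right): buffer="wszzff" (len 6), cursors c3@2 c1@6 c2@6, authorship ....12
After op 6 (add_cursor(6)): buffer="wszzff" (len 6), cursors c3@2 c1@6 c2@6 c4@6, authorship ....12
Authorship (.=original, N=cursor N): . . . . 1 2
Index 4: author = 1

Answer: cursor 1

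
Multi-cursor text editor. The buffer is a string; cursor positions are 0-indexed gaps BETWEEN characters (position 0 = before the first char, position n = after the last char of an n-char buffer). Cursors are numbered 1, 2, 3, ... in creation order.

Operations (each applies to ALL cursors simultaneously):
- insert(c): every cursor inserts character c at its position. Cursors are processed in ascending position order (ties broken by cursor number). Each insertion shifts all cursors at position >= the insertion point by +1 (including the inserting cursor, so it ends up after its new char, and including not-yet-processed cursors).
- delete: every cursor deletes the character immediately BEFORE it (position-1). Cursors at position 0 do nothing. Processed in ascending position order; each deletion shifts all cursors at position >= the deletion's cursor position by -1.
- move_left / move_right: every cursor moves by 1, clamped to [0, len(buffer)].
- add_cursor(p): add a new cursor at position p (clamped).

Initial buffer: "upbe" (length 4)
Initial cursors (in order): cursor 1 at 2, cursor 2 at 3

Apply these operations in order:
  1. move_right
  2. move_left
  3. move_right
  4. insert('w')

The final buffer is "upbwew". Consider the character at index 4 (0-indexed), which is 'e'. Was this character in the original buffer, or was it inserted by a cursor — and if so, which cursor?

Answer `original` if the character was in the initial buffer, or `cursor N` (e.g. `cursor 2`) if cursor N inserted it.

Answer: original

Derivation:
After op 1 (move_right): buffer="upbe" (len 4), cursors c1@3 c2@4, authorship ....
After op 2 (move_left): buffer="upbe" (len 4), cursors c1@2 c2@3, authorship ....
After op 3 (move_right): buffer="upbe" (len 4), cursors c1@3 c2@4, authorship ....
After op 4 (insert('w')): buffer="upbwew" (len 6), cursors c1@4 c2@6, authorship ...1.2
Authorship (.=original, N=cursor N): . . . 1 . 2
Index 4: author = original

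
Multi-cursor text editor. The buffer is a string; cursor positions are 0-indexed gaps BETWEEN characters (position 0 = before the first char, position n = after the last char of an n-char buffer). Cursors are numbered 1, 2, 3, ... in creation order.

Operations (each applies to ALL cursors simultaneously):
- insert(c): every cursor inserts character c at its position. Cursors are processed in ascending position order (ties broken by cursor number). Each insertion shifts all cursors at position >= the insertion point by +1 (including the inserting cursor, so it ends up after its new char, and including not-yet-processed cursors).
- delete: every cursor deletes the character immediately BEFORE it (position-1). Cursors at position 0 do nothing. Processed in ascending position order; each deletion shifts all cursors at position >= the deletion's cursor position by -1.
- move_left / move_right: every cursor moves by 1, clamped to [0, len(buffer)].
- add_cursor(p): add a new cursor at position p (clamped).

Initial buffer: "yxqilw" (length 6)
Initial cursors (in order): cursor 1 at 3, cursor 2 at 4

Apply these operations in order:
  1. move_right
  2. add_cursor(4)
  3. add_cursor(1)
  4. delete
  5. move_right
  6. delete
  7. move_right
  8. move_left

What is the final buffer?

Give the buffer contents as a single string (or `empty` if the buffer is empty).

After op 1 (move_right): buffer="yxqilw" (len 6), cursors c1@4 c2@5, authorship ......
After op 2 (add_cursor(4)): buffer="yxqilw" (len 6), cursors c1@4 c3@4 c2@5, authorship ......
After op 3 (add_cursor(1)): buffer="yxqilw" (len 6), cursors c4@1 c1@4 c3@4 c2@5, authorship ......
After op 4 (delete): buffer="xw" (len 2), cursors c4@0 c1@1 c2@1 c3@1, authorship ..
After op 5 (move_right): buffer="xw" (len 2), cursors c4@1 c1@2 c2@2 c3@2, authorship ..
After op 6 (delete): buffer="" (len 0), cursors c1@0 c2@0 c3@0 c4@0, authorship 
After op 7 (move_right): buffer="" (len 0), cursors c1@0 c2@0 c3@0 c4@0, authorship 
After op 8 (move_left): buffer="" (len 0), cursors c1@0 c2@0 c3@0 c4@0, authorship 

Answer: empty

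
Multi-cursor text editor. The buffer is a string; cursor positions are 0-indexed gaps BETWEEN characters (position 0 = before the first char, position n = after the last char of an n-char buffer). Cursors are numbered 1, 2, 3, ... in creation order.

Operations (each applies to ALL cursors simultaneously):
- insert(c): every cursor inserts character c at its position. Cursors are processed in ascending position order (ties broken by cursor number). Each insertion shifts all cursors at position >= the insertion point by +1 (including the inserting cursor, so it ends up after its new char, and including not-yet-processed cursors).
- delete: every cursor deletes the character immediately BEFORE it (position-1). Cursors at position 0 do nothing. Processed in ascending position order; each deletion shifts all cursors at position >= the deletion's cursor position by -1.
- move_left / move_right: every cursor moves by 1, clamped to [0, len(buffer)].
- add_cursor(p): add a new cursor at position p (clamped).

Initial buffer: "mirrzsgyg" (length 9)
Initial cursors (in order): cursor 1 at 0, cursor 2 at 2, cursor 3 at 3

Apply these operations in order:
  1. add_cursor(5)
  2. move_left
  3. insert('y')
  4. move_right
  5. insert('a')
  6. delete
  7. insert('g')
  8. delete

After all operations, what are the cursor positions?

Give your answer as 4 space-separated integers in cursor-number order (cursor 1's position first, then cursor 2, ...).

Answer: 2 4 6 9

Derivation:
After op 1 (add_cursor(5)): buffer="mirrzsgyg" (len 9), cursors c1@0 c2@2 c3@3 c4@5, authorship .........
After op 2 (move_left): buffer="mirrzsgyg" (len 9), cursors c1@0 c2@1 c3@2 c4@4, authorship .........
After op 3 (insert('y')): buffer="ymyiyrryzsgyg" (len 13), cursors c1@1 c2@3 c3@5 c4@8, authorship 1.2.3..4.....
After op 4 (move_right): buffer="ymyiyrryzsgyg" (len 13), cursors c1@2 c2@4 c3@6 c4@9, authorship 1.2.3..4.....
After op 5 (insert('a')): buffer="ymayiayraryzasgyg" (len 17), cursors c1@3 c2@6 c3@9 c4@13, authorship 1.12.23.3.4.4....
After op 6 (delete): buffer="ymyiyrryzsgyg" (len 13), cursors c1@2 c2@4 c3@6 c4@9, authorship 1.2.3..4.....
After op 7 (insert('g')): buffer="ymgyigyrgryzgsgyg" (len 17), cursors c1@3 c2@6 c3@9 c4@13, authorship 1.12.23.3.4.4....
After op 8 (delete): buffer="ymyiyrryzsgyg" (len 13), cursors c1@2 c2@4 c3@6 c4@9, authorship 1.2.3..4.....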